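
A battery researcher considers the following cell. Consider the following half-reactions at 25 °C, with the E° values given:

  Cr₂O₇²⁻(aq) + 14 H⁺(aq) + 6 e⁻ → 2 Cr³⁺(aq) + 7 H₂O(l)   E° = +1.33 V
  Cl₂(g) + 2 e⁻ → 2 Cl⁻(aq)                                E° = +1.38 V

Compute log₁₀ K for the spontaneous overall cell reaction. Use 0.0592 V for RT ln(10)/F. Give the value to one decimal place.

5.1

Cathode: Cl₂/Cl⁻; anode: Cr₂O₇²⁻/Cr³⁺. E°cell = +0.05 V, n = 6.
log K = nE°cell / 0.0592 = (6)(+0.05) / 0.0592 = 5.1.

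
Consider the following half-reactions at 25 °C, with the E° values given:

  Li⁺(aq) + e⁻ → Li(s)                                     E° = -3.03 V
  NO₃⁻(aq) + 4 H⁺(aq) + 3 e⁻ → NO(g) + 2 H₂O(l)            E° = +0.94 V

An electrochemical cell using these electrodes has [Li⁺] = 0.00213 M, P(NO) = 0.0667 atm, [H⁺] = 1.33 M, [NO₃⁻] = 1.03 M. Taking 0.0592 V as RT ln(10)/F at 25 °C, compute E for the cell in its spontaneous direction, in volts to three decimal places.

+4.161 V

NO₃⁻/NO is the cathode (higher E°), Li⁺/Li the anode: E°cell = +0.94 − (-3.03) = +3.97 V, n = 3.
Overall: NO₃⁻(aq) + 4 H⁺(aq) + 3 Li(s) → NO(g) + 2 H₂O(l) + 3 Li⁺(aq)
Q = P(NO)·[Li⁺]^3 / ([NO₃⁻]·[H⁺]^4); log Q = -9.699.
E = E° − (0.0592/n) log Q = +3.97 − (0.0592/3)(-9.699) = +4.161 V.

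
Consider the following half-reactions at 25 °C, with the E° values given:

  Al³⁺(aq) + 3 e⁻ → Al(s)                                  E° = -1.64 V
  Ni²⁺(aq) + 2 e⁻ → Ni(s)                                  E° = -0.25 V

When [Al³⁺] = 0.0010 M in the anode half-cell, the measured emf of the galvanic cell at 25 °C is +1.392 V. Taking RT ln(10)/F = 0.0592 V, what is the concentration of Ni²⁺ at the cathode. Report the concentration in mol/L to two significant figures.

0.012 M

Ni²⁺/Ni is the cathode, Al³⁺/Al the anode: E°cell = +1.39 V, n = 6.
Overall reaction: 3 Ni²⁺(aq) + 2 Al(s) → 3 Ni(s) + 2 Al³⁺(aq); Q = [Al³⁺]^2/[Ni²⁺]^3.
From E = E° − (0.0592/n) log Q: log Q = (E° − E)·n/0.0592 = (+1.39 − (+1.392))·6/0.0592 = -0.2027.
So 3·log[Ni²⁺] = 2·log(0.001) − log Q = -6.0000 − (-0.2027) = -5.7973; log[Ni²⁺] = -5.7973 / 3 = -1.9324; [Ni²⁺] = 10^(-1.9324) ≈ 0.012 M.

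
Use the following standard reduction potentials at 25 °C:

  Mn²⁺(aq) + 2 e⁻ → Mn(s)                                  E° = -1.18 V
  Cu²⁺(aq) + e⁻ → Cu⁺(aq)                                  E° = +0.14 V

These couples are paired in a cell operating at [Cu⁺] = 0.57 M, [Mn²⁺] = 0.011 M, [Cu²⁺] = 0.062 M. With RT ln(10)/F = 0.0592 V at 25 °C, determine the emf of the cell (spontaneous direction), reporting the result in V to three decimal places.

+1.321 V

Cu²⁺/Cu⁺ is the cathode (higher E°), Mn²⁺/Mn the anode: E°cell = +0.14 − (-1.18) = +1.32 V, n = 2.
Overall: 2 Cu²⁺(aq) + Mn(s) → 2 Cu⁺(aq) + Mn²⁺(aq)
Q = [Cu⁺]^2·[Mn²⁺] / ([Cu²⁺]^2); log Q = -0.032.
E = E° − (0.0592/n) log Q = +1.32 − (0.0592/2)(-0.032) = +1.321 V.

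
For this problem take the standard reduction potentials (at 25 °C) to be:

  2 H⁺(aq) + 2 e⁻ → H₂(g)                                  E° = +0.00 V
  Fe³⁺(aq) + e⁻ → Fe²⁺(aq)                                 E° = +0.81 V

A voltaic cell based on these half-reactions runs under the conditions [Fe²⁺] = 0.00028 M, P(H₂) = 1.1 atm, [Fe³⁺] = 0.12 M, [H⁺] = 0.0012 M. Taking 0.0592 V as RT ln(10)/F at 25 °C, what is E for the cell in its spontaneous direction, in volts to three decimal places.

Fe³⁺/Fe²⁺ is the cathode (higher E°), H⁺/H₂ the anode: E°cell = +0.81 − (+0.00) = +0.81 V, n = 2.
Overall: 2 Fe³⁺(aq) + H₂(g) → 2 Fe²⁺(aq) + 2 H⁺(aq)
Q = [Fe²⁺]^2·[H⁺]^2 / ([Fe³⁺]^2·P(H₂)); log Q = -11.147.
E = E° − (0.0592/n) log Q = +0.81 − (0.0592/2)(-11.147) = +1.140 V.

+1.140 V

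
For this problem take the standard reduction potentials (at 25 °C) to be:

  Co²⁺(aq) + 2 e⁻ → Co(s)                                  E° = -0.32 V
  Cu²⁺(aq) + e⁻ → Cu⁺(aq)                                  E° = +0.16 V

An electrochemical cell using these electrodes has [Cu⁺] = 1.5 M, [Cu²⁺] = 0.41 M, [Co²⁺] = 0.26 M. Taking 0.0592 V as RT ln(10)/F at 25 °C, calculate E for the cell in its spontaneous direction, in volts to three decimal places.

+0.464 V

Cu²⁺/Cu⁺ is the cathode (higher E°), Co²⁺/Co the anode: E°cell = +0.16 − (-0.32) = +0.48 V, n = 2.
Overall: 2 Cu²⁺(aq) + Co(s) → 2 Cu⁺(aq) + Co²⁺(aq)
Q = [Cu⁺]^2·[Co²⁺] / ([Cu²⁺]^2); log Q = 0.542.
E = E° − (0.0592/n) log Q = +0.48 − (0.0592/2)(0.542) = +0.464 V.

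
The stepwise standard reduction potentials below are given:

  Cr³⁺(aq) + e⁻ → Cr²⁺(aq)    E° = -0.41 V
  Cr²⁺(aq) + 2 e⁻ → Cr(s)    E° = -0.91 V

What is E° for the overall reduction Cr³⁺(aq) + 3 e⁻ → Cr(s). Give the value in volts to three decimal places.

Adding the free-energy changes (−nFE°) of the two steps gives −n₃FE°₃ = −n₁FE°₁ − n₂FE°₂.
E°₃ = (1×-0.41 + 2×-0.91) / 3 = (-2.230) / 3 = -0.743 V.

-0.743 V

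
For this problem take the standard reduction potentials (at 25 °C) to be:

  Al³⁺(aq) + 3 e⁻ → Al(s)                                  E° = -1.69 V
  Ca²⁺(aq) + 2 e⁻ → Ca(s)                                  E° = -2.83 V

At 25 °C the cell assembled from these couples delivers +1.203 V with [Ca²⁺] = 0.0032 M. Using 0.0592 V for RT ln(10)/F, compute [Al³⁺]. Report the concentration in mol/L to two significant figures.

0.28 M

Al³⁺/Al is the cathode, Ca²⁺/Ca the anode: E°cell = +1.14 V, n = 6.
Overall reaction: 2 Al³⁺(aq) + 3 Ca(s) → 2 Al(s) + 3 Ca²⁺(aq); Q = [Ca²⁺]^3/[Al³⁺]^2.
From E = E° − (0.0592/n) log Q: log Q = (E° − E)·n/0.0592 = (+1.14 − (+1.203))·6/0.0592 = -6.3851.
So 2·log[Al³⁺] = 3·log(0.0032) − log Q = -7.4846 − (-6.3851) = -1.0995; log[Al³⁺] = -1.0995 / 2 = -0.5497; [Al³⁺] = 10^(-0.5497) ≈ 0.28 M.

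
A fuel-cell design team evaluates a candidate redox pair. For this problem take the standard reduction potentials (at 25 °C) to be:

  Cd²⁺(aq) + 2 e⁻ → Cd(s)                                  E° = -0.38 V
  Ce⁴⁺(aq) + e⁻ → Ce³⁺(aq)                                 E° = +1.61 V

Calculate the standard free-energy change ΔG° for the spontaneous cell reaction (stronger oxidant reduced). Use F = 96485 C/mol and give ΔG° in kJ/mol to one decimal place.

-384.0 kJ/mol

Ce⁴⁺/Ce³⁺ (E° = +1.61 V) is the cathode; Cd²⁺/Cd (E° = -0.38 V) is the anode, so E°cell = +1.99 V.
Balancing electrons gives n = 2 (lcm of 1 and 2).
ΔG° = −nFE° = −(2)(96485)(+1.99) = -384,010 J = -384.0 kJ/mol.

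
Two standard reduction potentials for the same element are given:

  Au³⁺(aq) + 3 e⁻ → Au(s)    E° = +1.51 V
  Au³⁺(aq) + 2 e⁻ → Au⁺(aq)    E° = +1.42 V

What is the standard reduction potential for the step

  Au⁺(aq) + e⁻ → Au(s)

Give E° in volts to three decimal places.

+1.690 V

Sequential free energies add, so n₃E°₃ = n₁E°₁ + n₂E°₂.
With n₃ = 3, and the known step contributing 2×(+1.42) V, the unknown satisfies 1·E° = 3×(+1.51) − 2×(+1.42) = +1.690.
E° = +1.690 / 1 = +1.690 V.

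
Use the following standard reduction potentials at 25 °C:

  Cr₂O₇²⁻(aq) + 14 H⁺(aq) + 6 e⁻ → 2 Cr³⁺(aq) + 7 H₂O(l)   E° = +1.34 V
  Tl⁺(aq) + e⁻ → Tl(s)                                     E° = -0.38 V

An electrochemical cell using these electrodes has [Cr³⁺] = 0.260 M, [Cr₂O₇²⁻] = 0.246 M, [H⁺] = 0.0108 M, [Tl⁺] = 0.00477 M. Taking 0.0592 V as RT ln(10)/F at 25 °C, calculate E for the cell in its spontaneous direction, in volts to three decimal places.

Cr₂O₇²⁻/Cr³⁺ is the cathode (higher E°), Tl⁺/Tl the anode: E°cell = +1.34 − (-0.38) = +1.72 V, n = 6.
Overall: Cr₂O₇²⁻(aq) + 14 H⁺(aq) + 6 Tl(s) → 2 Cr³⁺(aq) + 7 H₂O(l) + 6 Tl⁺(aq)
Q = [Cr³⁺]^2·[Tl⁺]^6 / ([Cr₂O₇²⁻]·[H⁺]^14); log Q = 13.042.
E = E° − (0.0592/n) log Q = +1.72 − (0.0592/6)(13.042) = +1.591 V.

+1.591 V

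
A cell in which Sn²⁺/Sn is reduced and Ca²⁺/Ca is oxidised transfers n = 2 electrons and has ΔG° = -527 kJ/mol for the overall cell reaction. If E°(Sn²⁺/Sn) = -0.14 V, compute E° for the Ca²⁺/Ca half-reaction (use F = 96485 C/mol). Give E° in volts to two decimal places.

-2.87 V

E°cell = −ΔG°/(nF) = −(-527×10³)/((2)(96485)) = +2.731 V.
Since Sn²⁺/Sn is the cathode and Ca²⁺/Ca the anode, E°cell = E°(Sn²⁺/Sn) − E°(Ca²⁺/Ca).
So E°(Ca²⁺/Ca) = E°(Sn²⁺/Sn) − E°cell = (-0.14) − (+2.731) = -2.87 V.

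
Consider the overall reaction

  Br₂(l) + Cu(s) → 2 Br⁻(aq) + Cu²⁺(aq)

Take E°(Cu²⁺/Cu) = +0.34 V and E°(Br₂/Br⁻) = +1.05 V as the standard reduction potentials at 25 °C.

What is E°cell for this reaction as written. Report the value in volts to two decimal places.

+0.71 V

The Br₂/Br⁻ couple has the higher reduction potential, so it is the cathode; Cu²⁺/Cu is oxidised at the anode.
E°cell = E°(cathode) − E°(anode) = (+1.05) − (+0.34) = +0.71 V.
Since E°cell > 0, the reaction is spontaneous under standard conditions.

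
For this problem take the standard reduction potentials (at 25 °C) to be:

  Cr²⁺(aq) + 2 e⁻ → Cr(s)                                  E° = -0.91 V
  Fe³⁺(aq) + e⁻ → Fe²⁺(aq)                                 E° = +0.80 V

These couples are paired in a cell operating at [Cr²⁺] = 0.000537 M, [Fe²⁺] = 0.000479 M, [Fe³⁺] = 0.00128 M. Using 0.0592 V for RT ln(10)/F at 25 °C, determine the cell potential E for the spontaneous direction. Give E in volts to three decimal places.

Fe³⁺/Fe²⁺ is the cathode (higher E°), Cr²⁺/Cr the anode: E°cell = +0.80 − (-0.91) = +1.71 V, n = 2.
Overall: 2 Fe³⁺(aq) + Cr(s) → 2 Fe²⁺(aq) + Cr²⁺(aq)
Q = [Fe²⁺]^2·[Cr²⁺] / ([Fe³⁺]^2); log Q = -4.124.
E = E° − (0.0592/n) log Q = +1.71 − (0.0592/2)(-4.124) = +1.832 V.

+1.832 V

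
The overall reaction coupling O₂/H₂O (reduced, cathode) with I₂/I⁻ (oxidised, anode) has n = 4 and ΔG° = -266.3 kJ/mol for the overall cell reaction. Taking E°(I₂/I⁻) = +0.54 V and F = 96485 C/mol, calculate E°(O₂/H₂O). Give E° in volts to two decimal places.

E°cell = −ΔG°/(nF) = −(-266.3×10³)/((4)(96485)) = +0.690 V.
Since O₂/H₂O is the cathode and I₂/I⁻ the anode, E°cell = E°(O₂/H₂O) − E°(I₂/I⁻).
So E°(O₂/H₂O) = E°cell + E°(I₂/I⁻) = +0.690 + (+0.54) = +1.23 V.

+1.23 V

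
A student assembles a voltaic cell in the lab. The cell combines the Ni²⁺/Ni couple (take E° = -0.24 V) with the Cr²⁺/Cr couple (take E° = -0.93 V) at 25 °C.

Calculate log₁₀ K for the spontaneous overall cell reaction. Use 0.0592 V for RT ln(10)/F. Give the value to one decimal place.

Cathode: Ni²⁺/Ni; anode: Cr²⁺/Cr. E°cell = +0.69 V, n = 2.
log K = nE°cell / 0.0592 = (2)(+0.69) / 0.0592 = 23.3.

23.3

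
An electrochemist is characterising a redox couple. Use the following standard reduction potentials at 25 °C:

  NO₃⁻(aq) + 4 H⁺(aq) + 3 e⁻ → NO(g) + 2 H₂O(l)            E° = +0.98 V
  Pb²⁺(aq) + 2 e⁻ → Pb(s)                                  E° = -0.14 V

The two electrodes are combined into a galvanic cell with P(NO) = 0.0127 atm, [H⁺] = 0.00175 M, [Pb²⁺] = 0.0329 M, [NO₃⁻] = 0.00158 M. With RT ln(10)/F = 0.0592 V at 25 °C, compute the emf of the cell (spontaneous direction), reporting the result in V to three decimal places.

+0.928 V

NO₃⁻/NO is the cathode (higher E°), Pb²⁺/Pb the anode: E°cell = +0.98 − (-0.14) = +1.12 V, n = 6.
Overall: 2 NO₃⁻(aq) + 8 H⁺(aq) + 3 Pb(s) → 2 NO(g) + 4 H₂O(l) + 3 Pb²⁺(aq)
Q = P(NO)^2·[Pb²⁺]^3 / ([NO₃⁻]^2·[H⁺]^8); log Q = 19.418.
E = E° − (0.0592/n) log Q = +1.12 − (0.0592/6)(19.418) = +0.928 V.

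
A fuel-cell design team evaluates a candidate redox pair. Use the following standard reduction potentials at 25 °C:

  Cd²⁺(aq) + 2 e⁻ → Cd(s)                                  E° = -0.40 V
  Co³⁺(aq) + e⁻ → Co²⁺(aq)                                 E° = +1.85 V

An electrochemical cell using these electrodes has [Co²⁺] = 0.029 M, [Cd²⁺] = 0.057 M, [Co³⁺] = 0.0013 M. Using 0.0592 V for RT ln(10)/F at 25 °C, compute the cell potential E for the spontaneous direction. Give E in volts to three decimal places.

Co³⁺/Co²⁺ is the cathode (higher E°), Cd²⁺/Cd the anode: E°cell = +1.85 − (-0.40) = +2.25 V, n = 2.
Overall: 2 Co³⁺(aq) + Cd(s) → 2 Co²⁺(aq) + Cd²⁺(aq)
Q = [Co²⁺]^2·[Cd²⁺] / ([Co³⁺]^2); log Q = 1.453.
E = E° − (0.0592/n) log Q = +2.25 − (0.0592/2)(1.453) = +2.207 V.

+2.207 V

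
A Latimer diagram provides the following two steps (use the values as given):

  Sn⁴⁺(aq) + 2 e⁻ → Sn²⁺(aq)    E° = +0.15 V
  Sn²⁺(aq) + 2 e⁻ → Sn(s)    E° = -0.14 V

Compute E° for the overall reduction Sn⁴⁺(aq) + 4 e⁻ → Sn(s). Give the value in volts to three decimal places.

Since ΔG° = −nFE° is additive over sequential reductions, n₃E°₃ = n₁E°₁ + n₂E°₂.
E°₃ = (2×+0.15 + 2×-0.14) / 4 = (+0.020) / 4 = +0.005 V.

+0.005 V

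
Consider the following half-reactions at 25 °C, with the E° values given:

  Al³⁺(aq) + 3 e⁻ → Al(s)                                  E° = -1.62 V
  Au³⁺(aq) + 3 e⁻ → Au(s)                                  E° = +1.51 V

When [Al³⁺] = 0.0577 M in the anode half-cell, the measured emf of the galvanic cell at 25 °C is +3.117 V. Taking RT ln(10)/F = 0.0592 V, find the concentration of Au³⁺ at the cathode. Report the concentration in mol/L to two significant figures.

0.013 M

Au³⁺/Au is the cathode, Al³⁺/Al the anode: E°cell = +3.13 V, n = 3.
Overall reaction: Au³⁺(aq) + Al(s) → Au(s) + Al³⁺(aq); Q = [Al³⁺]^1/[Au³⁺]^1.
From E = E° − (0.0592/n) log Q: log Q = (E° − E)·n/0.0592 = (+3.13 − (+3.117))·3/0.0592 = 0.6588.
So 1·log[Au³⁺] = 1·log(0.0577) − log Q = -1.2388 − (0.6588) = -1.8976; [Au³⁺] = 10^(-1.8976) ≈ 0.013 M.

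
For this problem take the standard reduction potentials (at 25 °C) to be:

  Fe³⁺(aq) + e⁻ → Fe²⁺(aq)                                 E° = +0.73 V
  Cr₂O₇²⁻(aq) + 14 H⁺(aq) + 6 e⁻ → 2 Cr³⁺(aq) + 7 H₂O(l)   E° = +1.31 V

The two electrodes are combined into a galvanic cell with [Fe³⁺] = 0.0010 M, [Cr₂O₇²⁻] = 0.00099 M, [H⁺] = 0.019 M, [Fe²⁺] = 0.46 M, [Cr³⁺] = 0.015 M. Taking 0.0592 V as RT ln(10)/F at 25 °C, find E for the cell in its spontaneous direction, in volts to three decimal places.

Cr₂O₇²⁻/Cr³⁺ is the cathode (higher E°), Fe³⁺/Fe²⁺ the anode: E°cell = +1.31 − (+0.73) = +0.58 V, n = 6.
Overall: Cr₂O₇²⁻(aq) + 14 H⁺(aq) + 6 Fe²⁺(aq) → 2 Cr³⁺(aq) + 7 H₂O(l) + 6 Fe³⁺(aq)
Q = [Cr³⁺]^2·[Fe³⁺]^6 / ([Cr₂O₇²⁻]·[H⁺]^14·[Fe²⁺]^6); log Q = 7.477.
E = E° − (0.0592/n) log Q = +0.58 − (0.0592/6)(7.477) = +0.506 V.

+0.506 V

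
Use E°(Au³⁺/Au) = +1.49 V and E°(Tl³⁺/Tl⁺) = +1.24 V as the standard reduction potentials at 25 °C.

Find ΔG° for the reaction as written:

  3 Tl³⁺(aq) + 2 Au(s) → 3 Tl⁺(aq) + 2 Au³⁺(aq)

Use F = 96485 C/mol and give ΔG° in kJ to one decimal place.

+144.7 kJ

As written, Tl³⁺/Tl⁺ is reduced (cathode) and Au³⁺/Au is oxidised (anode), so E°cell = (+1.24) − (+1.49) = -0.25 V.
Balancing electrons gives n = 6.
ΔG° = −nFE° = −(6)(96485)(-0.25) = 144,728 J = +144.7 kJ.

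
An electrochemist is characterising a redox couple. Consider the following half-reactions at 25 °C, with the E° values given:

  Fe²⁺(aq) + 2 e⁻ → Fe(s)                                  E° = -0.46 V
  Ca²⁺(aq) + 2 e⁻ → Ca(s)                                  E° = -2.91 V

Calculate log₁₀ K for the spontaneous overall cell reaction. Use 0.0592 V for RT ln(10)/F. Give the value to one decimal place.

82.8

Cathode: Fe²⁺/Fe; anode: Ca²⁺/Ca. E°cell = +2.45 V, n = 2.
log K = nE°cell / 0.0592 = (2)(+2.45) / 0.0592 = 82.8.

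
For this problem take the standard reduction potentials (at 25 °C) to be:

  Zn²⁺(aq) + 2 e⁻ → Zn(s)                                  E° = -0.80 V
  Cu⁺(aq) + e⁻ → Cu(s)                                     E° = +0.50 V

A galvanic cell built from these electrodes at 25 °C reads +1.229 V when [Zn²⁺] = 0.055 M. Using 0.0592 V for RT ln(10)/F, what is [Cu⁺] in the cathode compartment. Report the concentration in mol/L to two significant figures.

0.015 M

Cu⁺/Cu is the cathode, Zn²⁺/Zn the anode: E°cell = +1.30 V, n = 2.
Overall reaction: 2 Cu⁺(aq) + Zn(s) → 2 Cu(s) + Zn²⁺(aq); Q = [Zn²⁺]^1/[Cu⁺]^2.
From E = E° − (0.0592/n) log Q: log Q = (E° − E)·n/0.0592 = (+1.30 − (+1.229))·2/0.0592 = 2.3986.
So 2·log[Cu⁺] = 1·log(0.055) − log Q = -1.2596 − (2.3986) = -3.6582; log[Cu⁺] = -3.6582 / 2 = -1.8291; [Cu⁺] = 10^(-1.8291) ≈ 0.015 M.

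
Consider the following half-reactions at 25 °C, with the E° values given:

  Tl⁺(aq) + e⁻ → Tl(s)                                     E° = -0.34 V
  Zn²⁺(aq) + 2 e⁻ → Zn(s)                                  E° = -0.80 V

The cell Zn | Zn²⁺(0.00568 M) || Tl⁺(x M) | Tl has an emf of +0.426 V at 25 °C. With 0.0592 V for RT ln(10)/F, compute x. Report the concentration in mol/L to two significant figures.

Tl⁺/Tl is the cathode, Zn²⁺/Zn the anode: E°cell = +0.46 V, n = 2.
Overall reaction: 2 Tl⁺(aq) + Zn(s) → 2 Tl(s) + Zn²⁺(aq); Q = [Zn²⁺]^1/[Tl⁺]^2.
From E = E° − (0.0592/n) log Q: log Q = (E° − E)·n/0.0592 = (+0.46 − (+0.426))·2/0.0592 = 1.1486.
So 2·log[Tl⁺] = 1·log(0.00568) − log Q = -2.2457 − (1.1486) = -3.3943; log[Tl⁺] = -3.3943 / 2 = -1.6971; [Tl⁺] = 10^(-1.6971) ≈ 0.020 M.

0.020 M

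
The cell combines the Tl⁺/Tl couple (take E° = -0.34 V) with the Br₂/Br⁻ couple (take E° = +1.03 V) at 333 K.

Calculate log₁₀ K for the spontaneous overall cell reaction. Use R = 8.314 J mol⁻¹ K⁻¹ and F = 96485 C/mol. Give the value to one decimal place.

Cathode: Br₂/Br⁻; anode: Tl⁺/Tl. E°cell = (+1.03) − (-0.34) = +1.37 V, with n = 2.
ΔG° = −nFE° = −RT ln K, so ln K = nFE°/(RT) = (2)(96485)(+1.37) / ((8.314)(333)) = 95.490.
log₁₀ K = 95.490 / ln 10 = 41.5.

41.5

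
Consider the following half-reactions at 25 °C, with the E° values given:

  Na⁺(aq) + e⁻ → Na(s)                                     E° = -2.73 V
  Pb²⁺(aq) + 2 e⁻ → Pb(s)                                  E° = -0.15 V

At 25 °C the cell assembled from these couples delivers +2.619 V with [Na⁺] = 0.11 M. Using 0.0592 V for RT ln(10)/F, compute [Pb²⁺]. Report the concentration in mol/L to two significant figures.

Pb²⁺/Pb is the cathode, Na⁺/Na the anode: E°cell = +2.58 V, n = 2.
Overall reaction: Pb²⁺(aq) + 2 Na(s) → Pb(s) + 2 Na⁺(aq); Q = [Na⁺]^2/[Pb²⁺]^1.
From E = E° − (0.0592/n) log Q: log Q = (E° − E)·n/0.0592 = (+2.58 − (+2.619))·2/0.0592 = -1.3176.
So 1·log[Pb²⁺] = 2·log(0.11) − log Q = -1.9172 − (-1.3176) = -0.5996; [Pb²⁺] = 10^(-0.5996) ≈ 0.25 M.

0.25 M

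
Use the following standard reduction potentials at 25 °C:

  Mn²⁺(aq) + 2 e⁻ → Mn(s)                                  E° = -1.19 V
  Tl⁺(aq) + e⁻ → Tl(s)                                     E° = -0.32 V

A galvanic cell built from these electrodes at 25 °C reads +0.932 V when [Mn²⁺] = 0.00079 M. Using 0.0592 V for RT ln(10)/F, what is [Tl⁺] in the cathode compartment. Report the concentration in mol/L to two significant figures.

0.31 M

Tl⁺/Tl is the cathode, Mn²⁺/Mn the anode: E°cell = +0.87 V, n = 2.
Overall reaction: 2 Tl⁺(aq) + Mn(s) → 2 Tl(s) + Mn²⁺(aq); Q = [Mn²⁺]^1/[Tl⁺]^2.
From E = E° − (0.0592/n) log Q: log Q = (E° − E)·n/0.0592 = (+0.87 − (+0.932))·2/0.0592 = -2.0946.
So 2·log[Tl⁺] = 1·log(0.00079) − log Q = -3.1024 − (-2.0946) = -1.0078; log[Tl⁺] = -1.0078 / 2 = -0.5039; [Tl⁺] = 10^(-0.5039) ≈ 0.31 M.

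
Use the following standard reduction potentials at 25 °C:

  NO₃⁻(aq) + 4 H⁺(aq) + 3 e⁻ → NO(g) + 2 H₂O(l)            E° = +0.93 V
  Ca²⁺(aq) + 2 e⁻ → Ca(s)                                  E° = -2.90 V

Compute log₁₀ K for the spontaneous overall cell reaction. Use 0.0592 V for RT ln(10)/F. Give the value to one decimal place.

Cathode: NO₃⁻/NO; anode: Ca²⁺/Ca. E°cell = +3.83 V, n = 6.
log K = nE°cell / 0.0592 = (6)(+3.83) / 0.0592 = 388.2.

388.2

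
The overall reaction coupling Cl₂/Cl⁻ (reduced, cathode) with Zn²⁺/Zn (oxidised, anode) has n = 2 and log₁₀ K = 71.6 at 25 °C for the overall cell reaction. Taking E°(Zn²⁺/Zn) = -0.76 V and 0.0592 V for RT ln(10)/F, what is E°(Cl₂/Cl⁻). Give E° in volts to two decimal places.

E°cell = (0.0592/n)·log K = (0.0592/2)(71.6) = +2.119 V.
Since Cl₂/Cl⁻ is the cathode and Zn²⁺/Zn the anode, E°cell = E°(Cl₂/Cl⁻) − E°(Zn²⁺/Zn).
So E°(Cl₂/Cl⁻) = E°cell + E°(Zn²⁺/Zn) = +2.119 + (-0.76) = +1.36 V.

+1.36 V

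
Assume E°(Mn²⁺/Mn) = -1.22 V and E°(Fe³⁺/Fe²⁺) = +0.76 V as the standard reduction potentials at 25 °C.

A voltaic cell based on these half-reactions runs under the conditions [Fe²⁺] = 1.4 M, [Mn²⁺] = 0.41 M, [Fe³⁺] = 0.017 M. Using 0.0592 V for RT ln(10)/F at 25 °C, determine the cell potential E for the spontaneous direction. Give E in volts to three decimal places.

Fe³⁺/Fe²⁺ is the cathode (higher E°), Mn²⁺/Mn the anode: E°cell = +0.76 − (-1.22) = +1.98 V, n = 2.
Overall: 2 Fe³⁺(aq) + Mn(s) → 2 Fe²⁺(aq) + Mn²⁺(aq)
Q = [Fe²⁺]^2·[Mn²⁺] / ([Fe³⁺]^2); log Q = 3.444.
E = E° − (0.0592/n) log Q = +1.98 − (0.0592/2)(3.444) = +1.878 V.

+1.878 V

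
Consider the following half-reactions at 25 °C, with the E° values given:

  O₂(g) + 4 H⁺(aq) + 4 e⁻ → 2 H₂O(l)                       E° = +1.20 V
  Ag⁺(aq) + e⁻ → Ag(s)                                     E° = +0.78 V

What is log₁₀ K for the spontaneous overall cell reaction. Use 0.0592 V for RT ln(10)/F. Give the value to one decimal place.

28.4

Cathode: O₂/H₂O; anode: Ag⁺/Ag. E°cell = +0.42 V, n = 4.
log K = nE°cell / 0.0592 = (4)(+0.42) / 0.0592 = 28.4.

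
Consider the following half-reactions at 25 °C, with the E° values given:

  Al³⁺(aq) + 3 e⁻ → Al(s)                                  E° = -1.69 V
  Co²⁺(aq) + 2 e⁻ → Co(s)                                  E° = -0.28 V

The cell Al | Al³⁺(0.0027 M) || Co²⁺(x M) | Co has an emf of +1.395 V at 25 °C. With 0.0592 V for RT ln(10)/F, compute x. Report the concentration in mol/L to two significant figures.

Co²⁺/Co is the cathode, Al³⁺/Al the anode: E°cell = +1.41 V, n = 6.
Overall reaction: 3 Co²⁺(aq) + 2 Al(s) → 3 Co(s) + 2 Al³⁺(aq); Q = [Al³⁺]^2/[Co²⁺]^3.
From E = E° − (0.0592/n) log Q: log Q = (E° − E)·n/0.0592 = (+1.41 − (+1.395))·6/0.0592 = 1.5203.
So 3·log[Co²⁺] = 2·log(0.0027) − log Q = -5.1373 − (1.5203) = -6.6576; log[Co²⁺] = -6.6576 / 3 = -2.2192; [Co²⁺] = 10^(-2.2192) ≈ 0.0060 M.

0.0060 M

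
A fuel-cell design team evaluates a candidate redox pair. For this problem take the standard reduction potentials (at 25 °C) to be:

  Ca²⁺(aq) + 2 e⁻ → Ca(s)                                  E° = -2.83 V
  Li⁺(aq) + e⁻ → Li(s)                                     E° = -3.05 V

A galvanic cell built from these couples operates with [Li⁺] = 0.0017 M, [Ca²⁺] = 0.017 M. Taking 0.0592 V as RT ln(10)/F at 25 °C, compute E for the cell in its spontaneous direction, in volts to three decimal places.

+0.332 V

Ca²⁺/Ca is the cathode (higher E°), Li⁺/Li the anode: E°cell = -2.83 − (-3.05) = +0.22 V, n = 2.
Overall: Ca²⁺(aq) + 2 Li(s) → Ca(s) + 2 Li⁺(aq)
Q = [Li⁺]^2 / ([Ca²⁺]); log Q = -3.770.
E = E° − (0.0592/n) log Q = +0.22 − (0.0592/2)(-3.770) = +0.332 V.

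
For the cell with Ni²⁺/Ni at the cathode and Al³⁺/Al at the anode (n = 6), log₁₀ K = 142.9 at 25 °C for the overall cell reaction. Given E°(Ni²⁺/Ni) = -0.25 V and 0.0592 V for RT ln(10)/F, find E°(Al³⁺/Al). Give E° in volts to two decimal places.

E°cell = (0.0592/n)·log K = (0.0592/6)(142.9) = +1.410 V.
Since Ni²⁺/Ni is the cathode and Al³⁺/Al the anode, E°cell = E°(Ni²⁺/Ni) − E°(Al³⁺/Al).
So E°(Al³⁺/Al) = E°(Ni²⁺/Ni) − E°cell = (-0.25) − (+1.410) = -1.66 V.

-1.66 V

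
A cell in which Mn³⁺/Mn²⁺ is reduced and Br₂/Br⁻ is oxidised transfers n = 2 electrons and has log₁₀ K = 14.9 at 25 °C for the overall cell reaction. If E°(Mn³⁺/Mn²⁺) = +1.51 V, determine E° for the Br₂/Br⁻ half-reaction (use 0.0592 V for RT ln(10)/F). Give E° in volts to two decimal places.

E°cell = (0.0592/n)·log K = (0.0592/2)(14.9) = +0.441 V.
Since Mn³⁺/Mn²⁺ is the cathode and Br₂/Br⁻ the anode, E°cell = E°(Mn³⁺/Mn²⁺) − E°(Br₂/Br⁻).
So E°(Br₂/Br⁻) = E°(Mn³⁺/Mn²⁺) − E°cell = (+1.51) − (+0.441) = +1.07 V.

+1.07 V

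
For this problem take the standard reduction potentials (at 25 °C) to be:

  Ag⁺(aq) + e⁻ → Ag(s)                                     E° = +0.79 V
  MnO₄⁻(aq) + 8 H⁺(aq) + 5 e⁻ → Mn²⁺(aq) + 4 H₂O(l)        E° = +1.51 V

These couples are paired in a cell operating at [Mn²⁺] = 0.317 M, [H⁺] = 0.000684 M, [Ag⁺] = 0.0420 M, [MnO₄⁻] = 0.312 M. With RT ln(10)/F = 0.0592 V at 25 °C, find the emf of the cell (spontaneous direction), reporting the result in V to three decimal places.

MnO₄⁻/Mn²⁺ is the cathode (higher E°), Ag⁺/Ag the anode: E°cell = +1.51 − (+0.79) = +0.72 V, n = 5.
Overall: MnO₄⁻(aq) + 8 H⁺(aq) + 5 Ag(s) → Mn²⁺(aq) + 4 H₂O(l) + 5 Ag⁺(aq)
Q = [Mn²⁺]·[Ag⁺]^5 / ([MnO₄⁻]·[H⁺]^8); log Q = 18.443.
E = E° − (0.0592/n) log Q = +0.72 − (0.0592/5)(18.443) = +0.502 V.

+0.502 V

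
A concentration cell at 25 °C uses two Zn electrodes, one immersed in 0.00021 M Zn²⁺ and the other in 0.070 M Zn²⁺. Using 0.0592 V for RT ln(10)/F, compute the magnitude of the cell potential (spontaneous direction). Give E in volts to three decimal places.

For a concentration cell E°cell = 0. The 0.070 M side is the cathode (reduction is favoured where [Zn²⁺] is higher).
With n = 2, E = −(0.0592/2) log([Zn²⁺]ₐₙ/[Zn²⁺]꜀ₐₜ) = −(0.0592/2) log(0.00021/0.07) = −(0.0592/2)(-2.523) = +0.075 V.

+0.075 V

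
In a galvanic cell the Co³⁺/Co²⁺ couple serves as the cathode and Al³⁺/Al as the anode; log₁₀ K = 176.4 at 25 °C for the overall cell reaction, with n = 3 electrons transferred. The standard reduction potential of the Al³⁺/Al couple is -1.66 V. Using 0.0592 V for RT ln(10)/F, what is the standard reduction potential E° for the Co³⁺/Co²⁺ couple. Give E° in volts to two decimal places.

+1.82 V

E°cell = (0.0592/n)·log K = (0.0592/3)(176.4) = +3.481 V.
Since Co³⁺/Co²⁺ is the cathode and Al³⁺/Al the anode, E°cell = E°(Co³⁺/Co²⁺) − E°(Al³⁺/Al).
So E°(Co³⁺/Co²⁺) = E°cell + E°(Al³⁺/Al) = +3.481 + (-1.66) = +1.82 V.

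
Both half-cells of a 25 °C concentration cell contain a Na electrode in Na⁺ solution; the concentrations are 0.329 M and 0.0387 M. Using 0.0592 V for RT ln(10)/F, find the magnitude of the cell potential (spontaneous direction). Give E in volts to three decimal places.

For a concentration cell E°cell = 0. The 0.329 M side is the cathode (reduction is favoured where [Na⁺] is higher).
With n = 1, E = −(0.0592/1) log([Na⁺]ₐₙ/[Na⁺]꜀ₐₜ) = −(0.0592/1) log(0.0387/0.329) = −(0.0592/1)(-0.929) = +0.055 V.

+0.055 V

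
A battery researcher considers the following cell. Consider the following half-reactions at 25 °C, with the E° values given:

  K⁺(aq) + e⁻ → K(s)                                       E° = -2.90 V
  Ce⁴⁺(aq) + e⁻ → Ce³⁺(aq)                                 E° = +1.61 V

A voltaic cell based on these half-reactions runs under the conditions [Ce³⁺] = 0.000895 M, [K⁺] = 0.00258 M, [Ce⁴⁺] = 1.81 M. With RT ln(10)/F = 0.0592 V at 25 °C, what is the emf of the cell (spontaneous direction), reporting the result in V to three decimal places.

+4.859 V

Ce⁴⁺/Ce³⁺ is the cathode (higher E°), K⁺/K the anode: E°cell = +1.61 − (-2.90) = +4.51 V, n = 1.
Overall: Ce⁴⁺(aq) + K(s) → Ce³⁺(aq) + K⁺(aq)
Q = [Ce³⁺]·[K⁺] / ([Ce⁴⁺]); log Q = -5.894.
E = E° − (0.0592/n) log Q = +4.51 − (0.0592/1)(-5.894) = +4.859 V.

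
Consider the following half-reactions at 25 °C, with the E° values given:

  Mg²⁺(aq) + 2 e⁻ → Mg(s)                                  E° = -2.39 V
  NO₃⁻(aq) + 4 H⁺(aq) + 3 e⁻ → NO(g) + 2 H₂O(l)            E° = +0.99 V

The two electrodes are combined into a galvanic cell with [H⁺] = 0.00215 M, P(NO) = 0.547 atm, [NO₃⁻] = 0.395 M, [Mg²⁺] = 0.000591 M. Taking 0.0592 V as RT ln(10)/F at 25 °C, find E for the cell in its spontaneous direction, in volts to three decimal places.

NO₃⁻/NO is the cathode (higher E°), Mg²⁺/Mg the anode: E°cell = +0.99 − (-2.39) = +3.38 V, n = 6.
Overall: 2 NO₃⁻(aq) + 8 H⁺(aq) + 3 Mg(s) → 2 NO(g) + 4 H₂O(l) + 3 Mg²⁺(aq)
Q = P(NO)^2·[Mg²⁺]^3 / ([NO₃⁻]^2·[H⁺]^8); log Q = 11.938.
E = E° − (0.0592/n) log Q = +3.38 − (0.0592/6)(11.938) = +3.262 V.

+3.262 V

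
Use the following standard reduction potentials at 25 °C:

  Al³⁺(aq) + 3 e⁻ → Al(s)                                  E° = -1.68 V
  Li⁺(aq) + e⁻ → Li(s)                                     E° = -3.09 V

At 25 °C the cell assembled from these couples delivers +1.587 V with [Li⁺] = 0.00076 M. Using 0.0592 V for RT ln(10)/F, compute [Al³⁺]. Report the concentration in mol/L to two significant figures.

Al³⁺/Al is the cathode, Li⁺/Li the anode: E°cell = +1.41 V, n = 3.
Overall reaction: Al³⁺(aq) + 3 Li(s) → Al(s) + 3 Li⁺(aq); Q = [Li⁺]^3/[Al³⁺]^1.
From E = E° − (0.0592/n) log Q: log Q = (E° − E)·n/0.0592 = (+1.41 − (+1.587))·3/0.0592 = -8.9696.
So 1·log[Al³⁺] = 3·log(0.00076) − log Q = -9.3576 − (-8.9696) = -0.3880; [Al³⁺] = 10^(-0.3880) ≈ 0.41 M.

0.41 M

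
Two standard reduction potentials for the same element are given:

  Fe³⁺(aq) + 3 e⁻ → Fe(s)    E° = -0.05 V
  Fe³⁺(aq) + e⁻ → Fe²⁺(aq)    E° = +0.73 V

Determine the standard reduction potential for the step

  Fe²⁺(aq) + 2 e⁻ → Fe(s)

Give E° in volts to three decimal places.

Sequential free energies add, so n₃E°₃ = n₁E°₁ + n₂E°₂.
With n₃ = 3, and the known step contributing 1×(+0.73) V, the unknown satisfies 2·E° = 3×(-0.05) − 1×(+0.73) = -0.880.
E° = -0.880 / 2 = -0.440 V.

-0.440 V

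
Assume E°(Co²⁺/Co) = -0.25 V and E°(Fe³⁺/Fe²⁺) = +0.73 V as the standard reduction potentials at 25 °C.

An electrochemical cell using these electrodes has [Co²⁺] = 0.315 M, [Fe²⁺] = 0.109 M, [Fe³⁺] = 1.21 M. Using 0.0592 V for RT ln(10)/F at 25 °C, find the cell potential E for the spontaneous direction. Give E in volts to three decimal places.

+1.057 V

Fe³⁺/Fe²⁺ is the cathode (higher E°), Co²⁺/Co the anode: E°cell = +0.73 − (-0.25) = +0.98 V, n = 2.
Overall: 2 Fe³⁺(aq) + Co(s) → 2 Fe²⁺(aq) + Co²⁺(aq)
Q = [Fe²⁺]^2·[Co²⁺] / ([Fe³⁺]^2); log Q = -2.592.
E = E° − (0.0592/n) log Q = +0.98 − (0.0592/2)(-2.592) = +1.057 V.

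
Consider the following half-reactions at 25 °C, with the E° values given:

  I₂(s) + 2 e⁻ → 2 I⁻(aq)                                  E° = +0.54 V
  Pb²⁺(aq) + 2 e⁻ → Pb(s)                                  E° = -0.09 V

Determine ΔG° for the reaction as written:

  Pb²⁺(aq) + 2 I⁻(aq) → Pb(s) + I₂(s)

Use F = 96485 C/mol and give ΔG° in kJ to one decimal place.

As written, Pb²⁺/Pb is reduced (cathode) and I₂/I⁻ is oxidised (anode), so E°cell = (-0.09) − (+0.54) = -0.63 V.
Balancing electrons gives n = 2.
ΔG° = −nFE° = −(2)(96485)(-0.63) = 121,571 J = +121.6 kJ.

+121.6 kJ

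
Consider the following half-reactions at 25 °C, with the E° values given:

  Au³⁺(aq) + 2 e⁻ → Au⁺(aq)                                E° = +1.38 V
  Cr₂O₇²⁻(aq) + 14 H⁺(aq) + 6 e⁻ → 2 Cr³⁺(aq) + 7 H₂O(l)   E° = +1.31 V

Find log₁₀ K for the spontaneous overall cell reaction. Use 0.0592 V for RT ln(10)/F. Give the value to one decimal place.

Cathode: Au³⁺/Au⁺; anode: Cr₂O₇²⁻/Cr³⁺. E°cell = +0.07 V, n = 6.
log K = nE°cell / 0.0592 = (6)(+0.07) / 0.0592 = 7.1.

7.1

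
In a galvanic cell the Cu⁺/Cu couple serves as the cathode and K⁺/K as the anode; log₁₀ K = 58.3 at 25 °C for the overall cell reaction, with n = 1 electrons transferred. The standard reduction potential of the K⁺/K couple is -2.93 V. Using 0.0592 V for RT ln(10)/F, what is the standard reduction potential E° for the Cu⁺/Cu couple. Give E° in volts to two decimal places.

E°cell = (0.0592/n)·log K = (0.0592/1)(58.3) = +3.451 V.
Since Cu⁺/Cu is the cathode and K⁺/K the anode, E°cell = E°(Cu⁺/Cu) − E°(K⁺/K).
So E°(Cu⁺/Cu) = E°cell + E°(K⁺/K) = +3.451 + (-2.93) = +0.52 V.

+0.52 V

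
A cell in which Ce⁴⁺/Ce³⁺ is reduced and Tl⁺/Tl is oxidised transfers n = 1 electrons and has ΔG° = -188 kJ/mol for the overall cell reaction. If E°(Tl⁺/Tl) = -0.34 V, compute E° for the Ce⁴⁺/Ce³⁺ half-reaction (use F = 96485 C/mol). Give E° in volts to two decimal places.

E°cell = −ΔG°/(nF) = −(-188×10³)/((1)(96485)) = +1.948 V.
Since Ce⁴⁺/Ce³⁺ is the cathode and Tl⁺/Tl the anode, E°cell = E°(Ce⁴⁺/Ce³⁺) − E°(Tl⁺/Tl).
So E°(Ce⁴⁺/Ce³⁺) = E°cell + E°(Tl⁺/Tl) = +1.948 + (-0.34) = +1.61 V.

+1.61 V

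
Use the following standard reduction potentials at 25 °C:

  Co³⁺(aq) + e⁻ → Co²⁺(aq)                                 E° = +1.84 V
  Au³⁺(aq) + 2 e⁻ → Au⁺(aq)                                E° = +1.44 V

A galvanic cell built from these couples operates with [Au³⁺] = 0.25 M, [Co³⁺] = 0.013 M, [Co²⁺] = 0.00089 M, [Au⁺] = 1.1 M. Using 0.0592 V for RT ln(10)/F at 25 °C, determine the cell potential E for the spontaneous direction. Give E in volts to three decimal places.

+0.488 V

Co³⁺/Co²⁺ is the cathode (higher E°), Au³⁺/Au⁺ the anode: E°cell = +1.84 − (+1.44) = +0.40 V, n = 2.
Overall: 2 Co³⁺(aq) + Au⁺(aq) → 2 Co²⁺(aq) + Au³⁺(aq)
Q = [Co²⁺]^2·[Au³⁺] / ([Co³⁺]^2·[Au⁺]); log Q = -2.973.
E = E° − (0.0592/n) log Q = +0.40 − (0.0592/2)(-2.973) = +0.488 V.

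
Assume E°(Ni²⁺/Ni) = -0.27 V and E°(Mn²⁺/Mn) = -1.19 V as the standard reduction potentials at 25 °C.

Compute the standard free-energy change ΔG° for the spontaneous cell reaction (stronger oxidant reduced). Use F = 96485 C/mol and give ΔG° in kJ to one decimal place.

Ni²⁺/Ni (E° = -0.27 V) is the cathode; Mn²⁺/Mn (E° = -1.19 V) is the anode, so E°cell = +0.92 V.
Balancing electrons gives n = 2 (lcm of 2 and 2).
ΔG° = −nFE° = −(2)(96485)(+0.92) = -177,532 J = -177.5 kJ.

-177.5 kJ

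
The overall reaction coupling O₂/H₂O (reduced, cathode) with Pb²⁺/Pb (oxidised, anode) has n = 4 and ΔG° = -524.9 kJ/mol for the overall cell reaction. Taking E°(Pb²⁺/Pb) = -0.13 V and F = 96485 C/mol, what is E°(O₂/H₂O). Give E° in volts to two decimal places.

E°cell = −ΔG°/(nF) = −(-524.9×10³)/((4)(96485)) = +1.360 V.
Since O₂/H₂O is the cathode and Pb²⁺/Pb the anode, E°cell = E°(O₂/H₂O) − E°(Pb²⁺/Pb).
So E°(O₂/H₂O) = E°cell + E°(Pb²⁺/Pb) = +1.360 + (-0.13) = +1.23 V.

+1.23 V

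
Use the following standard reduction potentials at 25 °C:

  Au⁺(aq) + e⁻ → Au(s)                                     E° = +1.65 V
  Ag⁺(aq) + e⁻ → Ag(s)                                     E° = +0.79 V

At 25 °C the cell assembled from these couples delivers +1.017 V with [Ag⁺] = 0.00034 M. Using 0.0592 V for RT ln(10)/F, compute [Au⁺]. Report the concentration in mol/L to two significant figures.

0.15 M

Au⁺/Au is the cathode, Ag⁺/Ag the anode: E°cell = +0.86 V, n = 1.
Overall reaction: Au⁺(aq) + Ag(s) → Au(s) + Ag⁺(aq); Q = [Ag⁺]^1/[Au⁺]^1.
From E = E° − (0.0592/n) log Q: log Q = (E° − E)·n/0.0592 = (+0.86 − (+1.017))·1/0.0592 = -2.6520.
So 1·log[Au⁺] = 1·log(0.00034) − log Q = -3.4685 − (-2.6520) = -0.8165; [Au⁺] = 10^(-0.8165) ≈ 0.15 M.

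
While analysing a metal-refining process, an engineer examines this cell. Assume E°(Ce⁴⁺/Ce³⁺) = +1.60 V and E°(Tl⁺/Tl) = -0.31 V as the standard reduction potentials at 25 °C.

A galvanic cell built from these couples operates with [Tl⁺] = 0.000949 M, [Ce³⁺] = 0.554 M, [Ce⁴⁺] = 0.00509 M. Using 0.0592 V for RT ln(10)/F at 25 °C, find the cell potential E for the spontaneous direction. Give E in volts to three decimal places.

Ce⁴⁺/Ce³⁺ is the cathode (higher E°), Tl⁺/Tl the anode: E°cell = +1.60 − (-0.31) = +1.91 V, n = 1.
Overall: Ce⁴⁺(aq) + Tl(s) → Ce³⁺(aq) + Tl⁺(aq)
Q = [Ce³⁺]·[Tl⁺] / ([Ce⁴⁺]); log Q = -0.986.
E = E° − (0.0592/n) log Q = +1.91 − (0.0592/1)(-0.986) = +1.968 V.

+1.968 V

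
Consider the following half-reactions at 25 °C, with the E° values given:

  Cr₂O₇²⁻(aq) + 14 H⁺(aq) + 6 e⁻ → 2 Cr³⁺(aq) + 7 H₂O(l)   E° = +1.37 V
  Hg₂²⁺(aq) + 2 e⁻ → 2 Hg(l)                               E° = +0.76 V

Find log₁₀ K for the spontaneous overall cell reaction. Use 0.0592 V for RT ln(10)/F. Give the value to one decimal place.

Cathode: Cr₂O₇²⁻/Cr³⁺; anode: Hg₂²⁺/Hg. E°cell = +0.61 V, n = 6.
log K = nE°cell / 0.0592 = (6)(+0.61) / 0.0592 = 61.8.

61.8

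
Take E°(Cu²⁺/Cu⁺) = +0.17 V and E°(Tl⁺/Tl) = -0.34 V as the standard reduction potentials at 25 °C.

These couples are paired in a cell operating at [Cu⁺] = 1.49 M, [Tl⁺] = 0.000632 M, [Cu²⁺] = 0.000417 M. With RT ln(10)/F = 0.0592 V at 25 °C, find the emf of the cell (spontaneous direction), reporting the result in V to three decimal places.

Cu²⁺/Cu⁺ is the cathode (higher E°), Tl⁺/Tl the anode: E°cell = +0.17 − (-0.34) = +0.51 V, n = 1.
Overall: Cu²⁺(aq) + Tl(s) → Cu⁺(aq) + Tl⁺(aq)
Q = [Cu⁺]·[Tl⁺] / ([Cu²⁺]); log Q = 0.354.
E = E° − (0.0592/n) log Q = +0.51 − (0.0592/1)(0.354) = +0.489 V.

+0.489 V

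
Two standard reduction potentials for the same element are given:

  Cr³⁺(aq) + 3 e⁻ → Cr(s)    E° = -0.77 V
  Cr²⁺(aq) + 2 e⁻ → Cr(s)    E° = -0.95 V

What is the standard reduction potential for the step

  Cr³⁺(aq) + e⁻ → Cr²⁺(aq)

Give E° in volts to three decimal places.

-0.410 V

Sequential free energies add, so n₃E°₃ = n₁E°₁ + n₂E°₂.
With n₃ = 3, and the known step contributing 2×(-0.95) V, the unknown satisfies 1·E° = 3×(-0.77) − 2×(-0.95) = -0.410.
E° = -0.410 / 1 = -0.410 V.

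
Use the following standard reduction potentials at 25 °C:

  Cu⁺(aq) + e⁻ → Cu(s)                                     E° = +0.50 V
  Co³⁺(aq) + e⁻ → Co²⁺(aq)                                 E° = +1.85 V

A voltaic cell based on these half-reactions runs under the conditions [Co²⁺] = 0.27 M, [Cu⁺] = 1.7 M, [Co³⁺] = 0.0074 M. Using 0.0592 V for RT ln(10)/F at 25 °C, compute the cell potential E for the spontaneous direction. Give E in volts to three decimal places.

+1.244 V

Co³⁺/Co²⁺ is the cathode (higher E°), Cu⁺/Cu the anode: E°cell = +1.85 − (+0.50) = +1.35 V, n = 1.
Overall: Co³⁺(aq) + Cu(s) → Co²⁺(aq) + Cu⁺(aq)
Q = [Co²⁺]·[Cu⁺] / ([Co³⁺]); log Q = 1.793.
E = E° − (0.0592/n) log Q = +1.35 − (0.0592/1)(1.793) = +1.244 V.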